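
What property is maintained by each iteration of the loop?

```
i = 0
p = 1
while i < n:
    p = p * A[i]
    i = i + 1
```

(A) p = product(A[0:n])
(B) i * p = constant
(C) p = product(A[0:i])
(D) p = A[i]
C

A loop invariant must hold before the first iteration and be re-established by every execution of the body.

(C) p = product(A[0:i]): Initially i = 0 and p = 1 = product of the empty slice A[0:0]. If p = product(A[0:i]) holds at the top of an iteration, the body sets p to product(A[0:i]) * A[i] = product(A[0:i+1]) and then i to i+1, so the property is restored. At exit i = n, giving p = product(A[0:n]).

The other options fail:
(A) p = product(A[0:n]): false before the loop (p = 1, not the full product) -- it only becomes true at exit.
(B) i * p = constant: initially i * p = 0, but after one iteration it is 1 * A[0], which is nonzero in general.
(D) p = A[i]: after the first iteration p = A[0] but i = 1; in general p is a product of several elements, not a single one.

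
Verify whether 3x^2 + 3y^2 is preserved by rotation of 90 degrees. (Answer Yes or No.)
Yes

Applying rotation by 90 degrees: x' = x*cos(90 degrees) - y*sin(90 degrees) = -y, y' = x*sin(90 degrees) + y*cos(90 degrees) = x

Substituting into 3x^2 + 3y^2:
3(-y)^2 + 3(x)^2
= 3x^2 + 3y^2

This equals the original expression 3x^2 + 3y^2, so it IS invariant.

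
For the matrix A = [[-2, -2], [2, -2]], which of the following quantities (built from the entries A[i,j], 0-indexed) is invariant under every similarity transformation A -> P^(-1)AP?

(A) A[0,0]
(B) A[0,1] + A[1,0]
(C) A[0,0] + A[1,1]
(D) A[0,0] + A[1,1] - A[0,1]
C

A[0,0] + A[1,1] is the trace of A. By the cyclic property of the trace, tr(P^(-1)AP) = tr(APP^(-1)) = tr(A), so it is the same for every matrix similar to A.

The other combinations are not similarity invariants. For example, take P = [[2, 1], [1, 1]] (det P = 1), so P^(-1) = [[1, -1], [-1, 2]] and
B = P^(-1)AP = [[-8, -4], [10, 4]].
Evaluating each option on A and on B:
(A) A[0,0]: -2 for A, -8 for B -> changes
(B) A[0,1] + A[1,0]: 0 for A, 6 for B -> changes
(C) A[0,0] + A[1,1]: -4 for A, -4 for B -> unchanged
(D) A[0,0] + A[1,1] - A[0,1]: -2 for A, 0 for B -> changes

Only (C) A[0,0] + A[1,1] = -4 survives (and it does so for every P, not just this one), so it is the invariant.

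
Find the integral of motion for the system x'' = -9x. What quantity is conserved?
E = (x')^2 + 9x^2

Multiply the equation by x':
x' * x'' = -9x * x'
The left side is d/dt[(x')^2/2] and the right side is d/dt[-9x^2/2], so
d/dt[(x')^2/2 + 9x^2/2] = 0, i.e. (x')^2/2 + 9x^2/2 = constant.
Multiplying by 2, the integral of motion is E = (x')^2 + 9x^2.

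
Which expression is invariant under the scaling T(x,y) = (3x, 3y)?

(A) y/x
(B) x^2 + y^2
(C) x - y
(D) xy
A

Under the uniform scaling T(x,y) = (3x, 3y):
Substitute the transformed coordinates into each option and compare with the original:
(A) y/x  ->  (3y)/(3x) = y/x   [equals y/x: invariant]
(B) x^2 + y^2  ->  (3x)^2 + (3y)^2 = 9x^2 + 9y^2   [differs from x^2 + y^2: not invariant]
(C) x - y  ->  (3x) - (3y) = 3x - 3y   [differs from x - y: not invariant]
(D) xy  ->  (3x)(3y) = 9xy   [differs from xy: not invariant]

Only option (A), y/x, is unchanged by the transformation.
The common factor 3 cancels in a ratio of coordinates, while sums, products and sums of squares pick up factors of 3 or 9.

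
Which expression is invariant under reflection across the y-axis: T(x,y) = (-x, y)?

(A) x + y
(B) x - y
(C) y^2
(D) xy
C

The map is reflection across the y-axis: T(x,y) = (-x, y).
Substitute the transformed coordinates into each option and compare with the original:
(A) x + y  ->  (-x) + (y) = -x + y   [differs from x + y: not invariant]
(B) x - y  ->  (-x) - (y) = -x - y   [differs from x - y: not invariant]
(C) y^2  ->  (y)^2 = y^2   [equals y^2: invariant]
(D) xy  ->  (-x)(y) = -xy   [differs from xy: not invariant]

Only option (C), y^2, is unchanged by the transformation.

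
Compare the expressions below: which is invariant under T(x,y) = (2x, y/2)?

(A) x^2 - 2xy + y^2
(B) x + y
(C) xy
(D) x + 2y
C

An expression E(x,y) is invariant under T if E(T(x,y)) = E(x,y). Here T(x,y) = (2x, y/2).
Substitute the transformed coordinates into each option and compare with the original:
(A) x^2 - 2xy + y^2  ->  (2x)^2 - 2(2x)(y/2) + (y/2)^2 = 4x^2 - 2xy + y^2/4   [differs from x^2 - 2xy + y^2: not invariant]
(B) x + y  ->  (2x) + (y/2) = 2x + y/2   [differs from x + y: not invariant]
(C) xy  ->  (2x)(y/2) = xy   [equals xy: invariant]
(D) x + 2y  ->  (2x) + 2(y/2) = 2x + y   [differs from x + 2y: not invariant]

Only option (C), xy, is unchanged by the transformation.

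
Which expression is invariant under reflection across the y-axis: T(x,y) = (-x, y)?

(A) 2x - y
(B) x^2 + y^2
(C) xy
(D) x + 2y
B

The map is reflection across the y-axis: T(x,y) = (-x, y).
Substitute the transformed coordinates into each option and compare with the original:
(A) 2x - y  ->  2(-x) - (y) = -2x - y   [differs from 2x - y: not invariant]
(B) x^2 + y^2  ->  (-x)^2 + (y)^2 = x^2 + y^2   [equals x^2 + y^2: invariant]
(C) xy  ->  (-x)(y) = -xy   [differs from xy: not invariant]
(D) x + 2y  ->  (-x) + 2(y) = -x + 2y   [differs from x + 2y: not invariant]

Only option (B), x^2 + y^2, is unchanged by the transformation.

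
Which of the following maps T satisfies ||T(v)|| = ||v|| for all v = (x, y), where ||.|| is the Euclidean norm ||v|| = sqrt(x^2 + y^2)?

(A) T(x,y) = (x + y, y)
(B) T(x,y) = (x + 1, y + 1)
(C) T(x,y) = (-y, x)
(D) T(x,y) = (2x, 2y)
C

A transformation preserves a norm if ||T(v)|| = ||v|| for every v; a single vector where the norm changes rules an option out.

(A) T(x,y) = (x + y, y): v = (0, 1) has norm sqrt((0)^2 + (1)^2) = 1, but T(v) = (1, 1) has norm sqrt(2) -- not preserved.
(B) T(x,y) = (x + 1, y + 1): v = (1, 0) has norm sqrt((1)^2 + (0)^2) = 1, but T(v) = (2, 1) has norm sqrt(5) -- not preserved.
(C) T(x,y) = (-y, x): preserves the norm -- it is an orthogonal map (a rotation/reflection), and (-y)^2 + (x)^2 simplifies to x^2 + y^2.
(D) T(x,y) = (2x, 2y): v = (1, 0) has norm sqrt((1)^2 + (0)^2) = 1, but T(v) = (2, 0) has norm 2 -- not preserved.

Therefore the answer is (C).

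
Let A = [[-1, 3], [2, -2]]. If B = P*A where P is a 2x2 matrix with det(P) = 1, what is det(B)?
-4

By the multiplicative property of determinants, det(B) = det(P*A) = det(P) * det(A) = det(A),
so the determinant is invariant under multiplication by any determinant-1 matrix; we just need det(A).

det(A) = (-1)(-2) - (3)(2) = 2 - 6 = -4

Therefore det(B) = 1 * (-4) = -4.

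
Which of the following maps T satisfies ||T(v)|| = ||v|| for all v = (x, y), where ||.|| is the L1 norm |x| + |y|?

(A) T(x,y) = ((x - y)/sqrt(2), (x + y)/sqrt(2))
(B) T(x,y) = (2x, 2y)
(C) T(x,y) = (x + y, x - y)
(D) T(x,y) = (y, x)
D

A transformation preserves a norm if ||T(v)|| = ||v|| for every v; a single vector where the norm changes rules an option out.

(A) T(x,y) = ((x - y)/sqrt(2), (x + y)/sqrt(2)): v = (1, 0) has norm |1| + |0| = 1, but T(v) = (sqrt(2)/2, sqrt(2)/2) has norm sqrt(2) -- not preserved.
(B) T(x,y) = (2x, 2y): v = (1, 0) has norm |1| + |0| = 1, but T(v) = (2, 0) has norm 2 -- not preserved.
(C) T(x,y) = (x + y, x - y): v = (1, 0) has norm |1| + |0| = 1, but T(v) = (1, 1) has norm 2 -- not preserved.
(D) T(x,y) = (y, x): preserves the norm -- it only permutes the coordinates and/or flips signs, which leaves |x| + |y| unchanged.

Therefore the answer is (D).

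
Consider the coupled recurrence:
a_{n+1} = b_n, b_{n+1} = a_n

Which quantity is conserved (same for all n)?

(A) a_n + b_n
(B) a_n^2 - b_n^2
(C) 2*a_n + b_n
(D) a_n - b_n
A

Replace a_n by a_{n+1} = b_n and b_n by b_{n+1} = a_n in each option and simplify:
(A) a_n + b_n  ->  (b_n) + (a_n) = a_n + b_n   [conserved]
(B) a_n^2 - b_n^2  ->  (b_n)^2 - (a_n)^2 = -a_n^2 + b_n^2   [not conserved]
(C) 2*a_n + b_n  ->  2*(b_n) + (a_n) = a_n + 2*b_n   [not conserved]
(D) a_n - b_n  ->  (b_n) - (a_n) = -a_n + b_n   [not conserved]

Only (A) a_n + b_n returns to itself after one step, so it is the conserved quantity.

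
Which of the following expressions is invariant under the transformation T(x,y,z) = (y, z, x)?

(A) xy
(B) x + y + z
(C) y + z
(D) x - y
B

Apply T(x,y,z) = (y, z, x) to each option, i.e. replace (x, y, z) by the transformed coordinates.
Substitute the transformed coordinates into each option and compare with the original:
(A) xy  ->  (y)(z) = yz   [differs from xy: not invariant]
(B) x + y + z  ->  (y) + (z) + (x) = x + y + z   [equals x + y + z: invariant]
(C) y + z  ->  (z) + (x) = x + z   [differs from y + z: not invariant]
(D) x - y  ->  (y) - (z) = y - z   [differs from x - y: not invariant]

Only option (B), x + y + z, is unchanged by the transformation.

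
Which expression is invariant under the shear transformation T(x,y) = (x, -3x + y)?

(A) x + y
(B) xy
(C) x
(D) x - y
C

Under the shear T(x,y) = (x, -3x + y):
Substitute the transformed coordinates into each option and compare with the original:
(A) x + y  ->  (x) + (-3x + y) = -2x + y   [differs from x + y: not invariant]
(B) xy  ->  (x)(-3x + y) = -3x^2 + xy   [differs from xy: not invariant]
(C) x  ->  (x) = x   [equals x: invariant]
(D) x - y  ->  (x) - (-3x + y) = 4x - y   [differs from x - y: not invariant]

Only option (C), x, is unchanged by the transformation.
A vertical shear moves points parallel to the y-axis, so the x-coordinate (and any function of x alone) is unchanged.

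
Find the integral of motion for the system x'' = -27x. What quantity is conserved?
E = (x')^2 + 27x^2

Multiply the equation by x':
x' * x'' = -27x * x'
The left side is d/dt[(x')^2/2] and the right side is d/dt[-27x^2/2], so
d/dt[(x')^2/2 + 27x^2/2] = 0, i.e. (x')^2/2 + 27x^2/2 = constant.
Multiplying by 2, the integral of motion is E = (x')^2 + 27x^2.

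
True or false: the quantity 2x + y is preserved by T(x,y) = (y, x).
False

Substitute T(x,y) = (y, x) into the expression and compare with the original.

Original: 2x + y
After applying T: 2(y) + (x) = x + 2y

This differs from the original 2x + y (difference: -x + y), so the expression is NOT invariant.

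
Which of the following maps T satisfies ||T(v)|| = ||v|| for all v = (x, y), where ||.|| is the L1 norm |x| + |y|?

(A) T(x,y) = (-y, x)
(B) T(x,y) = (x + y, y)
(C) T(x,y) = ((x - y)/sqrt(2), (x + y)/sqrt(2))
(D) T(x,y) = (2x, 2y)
A

A transformation preserves a norm if ||T(v)|| = ||v|| for every v; a single vector where the norm changes rules an option out.

(A) T(x,y) = (-y, x): preserves the norm -- it only permutes the coordinates and/or flips signs, which leaves |x| + |y| unchanged.
(B) T(x,y) = (x + y, y): v = (0, 1) has norm |0| + |1| = 1, but T(v) = (1, 1) has norm 2 -- not preserved.
(C) T(x,y) = ((x - y)/sqrt(2), (x + y)/sqrt(2)): v = (1, 0) has norm |1| + |0| = 1, but T(v) = (sqrt(2)/2, sqrt(2)/2) has norm sqrt(2) -- not preserved.
(D) T(x,y) = (2x, 2y): v = (1, 0) has norm |1| + |0| = 1, but T(v) = (2, 0) has norm 2 -- not preserved.

Therefore the answer is (A).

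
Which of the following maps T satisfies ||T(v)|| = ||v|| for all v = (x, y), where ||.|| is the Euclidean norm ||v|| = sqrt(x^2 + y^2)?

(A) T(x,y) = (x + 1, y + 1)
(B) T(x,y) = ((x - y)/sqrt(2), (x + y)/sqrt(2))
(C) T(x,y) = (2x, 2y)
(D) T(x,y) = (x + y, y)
B

A transformation preserves a norm if ||T(v)|| = ||v|| for every v; a single vector where the norm changes rules an option out.

(A) T(x,y) = (x + 1, y + 1): v = (1, 0) has norm sqrt((1)^2 + (0)^2) = 1, but T(v) = (2, 1) has norm sqrt(5) -- not preserved.
(B) T(x,y) = ((x - y)/sqrt(2), (x + y)/sqrt(2)): preserves the norm -- it is an orthogonal map (a rotation/reflection), and (sqrt(2)(x - y)/2)^2 + (sqrt(2)(x + y)/2)^2 simplifies to x^2 + y^2.
(C) T(x,y) = (2x, 2y): v = (1, 0) has norm sqrt((1)^2 + (0)^2) = 1, but T(v) = (2, 0) has norm 2 -- not preserved.
(D) T(x,y) = (x + y, y): v = (0, 1) has norm sqrt((0)^2 + (1)^2) = 1, but T(v) = (1, 1) has norm sqrt(2) -- not preserved.

Therefore the answer is (B).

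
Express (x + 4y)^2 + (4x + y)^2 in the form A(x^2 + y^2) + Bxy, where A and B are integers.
17(x^2 + y^2) + 16xy

Expanding: (x + 4y)^2 = x^2 + 8xy + 16y^2
(4x + y)^2 = 16x^2 + 8xy + y^2
Sum = (1+16)(x^2+y^2) + 16xy = 17(x^2 + y^2) + 16xy
This is symmetric in x and y.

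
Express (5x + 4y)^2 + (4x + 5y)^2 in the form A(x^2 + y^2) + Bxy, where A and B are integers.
41(x^2 + y^2) + 80xy

Expanding: (5x + 4y)^2 = 25x^2 + 40xy + 16y^2
(4x + 5y)^2 = 16x^2 + 40xy + 25y^2
Sum = (25+16)(x^2+y^2) + 80xy = 41(x^2 + y^2) + 80xy
This is symmetric in x and y.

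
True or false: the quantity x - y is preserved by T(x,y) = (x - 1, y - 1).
True

Substitute T(x,y) = (x - 1, y - 1) into the expression and compare with the original.

Original: x - y
After applying T: (x - 1) - (y - 1) = x - y

This is identical to the original x - y, so the expression is invariant.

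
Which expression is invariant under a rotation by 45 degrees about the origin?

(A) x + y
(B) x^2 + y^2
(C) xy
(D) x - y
B

A rotation by 45 degrees sends (x, y) to (sqrt(2)x/2 - sqrt(2)y/2, sqrt(2)x/2 + sqrt(2)y/2).
Substitute the transformed coordinates into each option and compare with the original:
(A) x + y  ->  (sqrt(2)x/2 - sqrt(2)y/2) + (sqrt(2)x/2 + sqrt(2)y/2) = sqrt(2)x   [differs from x + y: not invariant]
(B) x^2 + y^2  ->  (sqrt(2)x/2 - sqrt(2)y/2)^2 + (sqrt(2)x/2 + sqrt(2)y/2)^2 = x^2 + y^2   [equals x^2 + y^2: invariant]
(C) xy  ->  (sqrt(2)x/2 - sqrt(2)y/2)(sqrt(2)x/2 + sqrt(2)y/2) = x^2/2 - y^2/2   [differs from xy: not invariant]
(D) x - y  ->  (sqrt(2)x/2 - sqrt(2)y/2) - (sqrt(2)x/2 + sqrt(2)y/2) = -sqrt(2)y   [differs from x - y: not invariant]

Only option (B), x^2 + y^2, is unchanged by the transformation.
Geometrically, x^2 + y^2 is the squared distance from the origin, which every rotation about the origin preserves.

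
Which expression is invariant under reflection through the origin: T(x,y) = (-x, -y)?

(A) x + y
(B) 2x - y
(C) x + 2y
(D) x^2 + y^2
D

The map is reflection through the origin: T(x,y) = (-x, -y).
Substitute the transformed coordinates into each option and compare with the original:
(A) x + y  ->  (-x) + (-y) = -x - y   [differs from x + y: not invariant]
(B) 2x - y  ->  2(-x) - (-y) = -2x + y   [differs from 2x - y: not invariant]
(C) x + 2y  ->  (-x) + 2(-y) = -x - 2y   [differs from x + 2y: not invariant]
(D) x^2 + y^2  ->  (-x)^2 + (-y)^2 = x^2 + y^2   [equals x^2 + y^2: invariant]

Only option (D), x^2 + y^2, is unchanged by the transformation.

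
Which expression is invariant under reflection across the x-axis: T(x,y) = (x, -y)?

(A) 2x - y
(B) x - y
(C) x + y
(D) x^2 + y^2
D

The map is reflection across the x-axis: T(x,y) = (x, -y).
Substitute the transformed coordinates into each option and compare with the original:
(A) 2x - y  ->  2(x) - (-y) = 2x + y   [differs from 2x - y: not invariant]
(B) x - y  ->  (x) - (-y) = x + y   [differs from x - y: not invariant]
(C) x + y  ->  (x) + (-y) = x - y   [differs from x + y: not invariant]
(D) x^2 + y^2  ->  (x)^2 + (-y)^2 = x^2 + y^2   [equals x^2 + y^2: invariant]

Only option (D), x^2 + y^2, is unchanged by the transformation.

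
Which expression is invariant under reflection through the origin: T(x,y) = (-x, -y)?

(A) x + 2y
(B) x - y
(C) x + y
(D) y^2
D

The map is reflection through the origin: T(x,y) = (-x, -y).
Substitute the transformed coordinates into each option and compare with the original:
(A) x + 2y  ->  (-x) + 2(-y) = -x - 2y   [differs from x + 2y: not invariant]
(B) x - y  ->  (-x) - (-y) = -x + y   [differs from x - y: not invariant]
(C) x + y  ->  (-x) + (-y) = -x - y   [differs from x + y: not invariant]
(D) y^2  ->  (-y)^2 = y^2   [equals y^2: invariant]

Only option (D), y^2, is unchanged by the transformation.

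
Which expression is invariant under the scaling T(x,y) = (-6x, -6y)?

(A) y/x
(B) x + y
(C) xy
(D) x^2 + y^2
A

Under the uniform scaling T(x,y) = (-6x, -6y):
Substitute the transformed coordinates into each option and compare with the original:
(A) y/x  ->  (-6y)/(-6x) = y/x   [equals y/x: invariant]
(B) x + y  ->  (-6x) + (-6y) = -6x - 6y   [differs from x + y: not invariant]
(C) xy  ->  (-6x)(-6y) = 36xy   [differs from xy: not invariant]
(D) x^2 + y^2  ->  (-6x)^2 + (-6y)^2 = 36x^2 + 36y^2   [differs from x^2 + y^2: not invariant]

Only option (A), y/x, is unchanged by the transformation.
The common factor -6 cancels in a ratio of coordinates, while sums, products and sums of squares pick up factors of -6 or 36.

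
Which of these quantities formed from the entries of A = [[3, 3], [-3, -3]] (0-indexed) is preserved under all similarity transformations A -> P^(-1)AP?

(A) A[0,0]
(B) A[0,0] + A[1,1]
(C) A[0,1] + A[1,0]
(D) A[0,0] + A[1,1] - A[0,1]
B

A[0,0] + A[1,1] is the trace of A. By the cyclic property of the trace, tr(P^(-1)AP) = tr(APP^(-1)) = tr(A), so it is the same for every matrix similar to A.

The other combinations are not similarity invariants. For example, take P = [[1, 2], [0, 1]] (det P = 1), so P^(-1) = [[1, -2], [0, 1]] and
B = P^(-1)AP = [[9, 27], [-3, -9]].
Evaluating each option on A and on B:
(A) A[0,0]: 3 for A, 9 for B -> changes
(B) A[0,0] + A[1,1]: 0 for A, 0 for B -> unchanged
(C) A[0,1] + A[1,0]: 0 for A, 24 for B -> changes
(D) A[0,0] + A[1,1] - A[0,1]: -3 for A, -27 for B -> changes

Only (B) A[0,0] + A[1,1] = 0 survives (and it does so for every P, not just this one), so it is the invariant.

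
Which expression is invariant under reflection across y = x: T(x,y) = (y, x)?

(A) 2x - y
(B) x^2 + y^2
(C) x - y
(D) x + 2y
B

The map is reflection across y = x: T(x,y) = (y, x).
Substitute the transformed coordinates into each option and compare with the original:
(A) 2x - y  ->  2(y) - (x) = -x + 2y   [differs from 2x - y: not invariant]
(B) x^2 + y^2  ->  (y)^2 + (x)^2 = x^2 + y^2   [equals x^2 + y^2: invariant]
(C) x - y  ->  (y) - (x) = -x + y   [differs from x - y: not invariant]
(D) x + 2y  ->  (y) + 2(x) = 2x + y   [differs from x + 2y: not invariant]

Only option (B), x^2 + y^2, is unchanged by the transformation.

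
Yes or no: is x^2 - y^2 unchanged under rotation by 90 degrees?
No

Applying rotation by 90 degrees: x' = x*cos(90 degrees) - y*sin(90 degrees) = -y, y' = x*sin(90 degrees) + y*cos(90 degrees) = x

Substituting into x^2 - y^2:
(-y)^2 - (x)^2
= -x^2 + y^2

This differs from the original expression x^2 - y^2, so it is NOT invariant.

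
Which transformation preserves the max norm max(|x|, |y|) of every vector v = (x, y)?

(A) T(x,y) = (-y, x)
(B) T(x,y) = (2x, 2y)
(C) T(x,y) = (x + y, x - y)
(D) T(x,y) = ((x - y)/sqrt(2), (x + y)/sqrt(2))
A

A transformation preserves a norm if ||T(v)|| = ||v|| for every v; a single vector where the norm changes rules an option out.

(A) T(x,y) = (-y, x): preserves the norm -- it only permutes the coordinates and/or flips signs, which leaves max(|x|, |y|) unchanged.
(B) T(x,y) = (2x, 2y): v = (1, 0) has norm max(|1|, |0|) = 1, but T(v) = (2, 0) has norm 2 -- not preserved.
(C) T(x,y) = (x + y, x - y): v = (1, 1) has norm max(|1|, |1|) = 1, but T(v) = (2, 0) has norm 2 -- not preserved.
(D) T(x,y) = ((x - y)/sqrt(2), (x + y)/sqrt(2)): v = (1, 0) has norm max(|1|, |0|) = 1, but T(v) = (sqrt(2)/2, sqrt(2)/2) has norm sqrt(2)/2 -- not preserved.

Therefore the answer is (A).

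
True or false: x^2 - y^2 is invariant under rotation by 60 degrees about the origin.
False

Applying rotation by 60 degrees: x' = x*cos(60 degrees) - y*sin(60 degrees) = x/2 - sqrt(3)y/2, y' = x*sin(60 degrees) + y*cos(60 degrees) = sqrt(3)x/2 + y/2

Substituting into x^2 - y^2:
(x/2 - sqrt(3)y/2)^2 - (sqrt(3)x/2 + y/2)^2
= -x^2/2 - sqrt(3)xy + y^2/2

This differs from the original expression x^2 - y^2, so it is NOT invariant.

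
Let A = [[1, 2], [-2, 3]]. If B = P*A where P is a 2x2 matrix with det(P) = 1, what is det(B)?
7

By the multiplicative property of determinants, det(B) = det(P*A) = det(P) * det(A) = det(A),
so the determinant is invariant under multiplication by any determinant-1 matrix; we just need det(A).

det(A) = (1)(3) - (2)(-2) = 3 - (-4) = 7

Therefore det(B) = 1 * 7 = 7.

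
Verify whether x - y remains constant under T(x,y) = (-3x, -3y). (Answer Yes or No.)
No

Substitute T(x,y) = (-3x, -3y) into the expression and compare with the original.

Original: x - y
After applying T: (-3x) - (-3y) = -3x + 3y

This differs from the original x - y (difference: -4x + 4y), so the expression is NOT invariant.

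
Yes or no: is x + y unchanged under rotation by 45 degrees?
No

Applying rotation by 45 degrees: x' = x*cos(45 degrees) - y*sin(45 degrees) = sqrt(2)x/2 - sqrt(2)y/2, y' = x*sin(45 degrees) + y*cos(45 degrees) = sqrt(2)x/2 + sqrt(2)y/2

Substituting into x + y:
(sqrt(2)x/2 - sqrt(2)y/2) + (sqrt(2)x/2 + sqrt(2)y/2)
= sqrt(2)x

This differs from the original expression x + y, so it is NOT invariant.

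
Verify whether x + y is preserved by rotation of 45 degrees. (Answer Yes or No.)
No

Applying rotation by 45 degrees: x' = x*cos(45 degrees) - y*sin(45 degrees) = sqrt(2)x/2 - sqrt(2)y/2, y' = x*sin(45 degrees) + y*cos(45 degrees) = sqrt(2)x/2 + sqrt(2)y/2

Substituting into x + y:
(sqrt(2)x/2 - sqrt(2)y/2) + (sqrt(2)x/2 + sqrt(2)y/2)
= sqrt(2)x

This differs from the original expression x + y, so it is NOT invariant.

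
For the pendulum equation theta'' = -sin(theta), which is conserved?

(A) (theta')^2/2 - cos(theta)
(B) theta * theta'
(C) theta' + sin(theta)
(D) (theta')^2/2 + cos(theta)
A

A first integral I satisfies dI/dt = 0 along every solution. Differentiate each option and use the equation of motion:
(A) d/dt[(theta')^2/2 - cos(theta)] = theta' theta'' + sin(theta) theta' = theta'(-sin(theta)) + theta' sin(theta) = 0
(B) d/dt[theta * theta'] = (theta')^2 + theta theta'' = (theta')^2 - theta sin(theta), not identically 0
(C) d/dt[theta' + sin(theta)] = theta'' + cos(theta) theta' = -sin(theta) + theta' cos(theta), not identically 0
(D) d/dt[(theta')^2/2 + cos(theta)] = theta' theta'' - sin(theta) theta' = -2 theta' sin(theta), not identically 0

Only (A) has zero time-derivative. This is the total energy: kinetic (theta')^2/2 plus potential -cos(theta).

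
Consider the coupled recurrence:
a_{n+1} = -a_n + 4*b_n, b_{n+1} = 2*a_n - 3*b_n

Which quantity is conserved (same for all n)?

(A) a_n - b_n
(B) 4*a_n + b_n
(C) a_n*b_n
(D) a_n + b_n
D

Replace a_n by a_{n+1} = -a_n + 4*b_n and b_n by b_{n+1} = 2*a_n - 3*b_n in each option and simplify:
(A) a_n - b_n  ->  (-a_n + 4*b_n) - (2*a_n - 3*b_n) = -3*a_n + 7*b_n   [not conserved]
(B) 4*a_n + b_n  ->  4*(-a_n + 4*b_n) + (2*a_n - 3*b_n) = -2*a_n + 13*b_n   [not conserved]
(C) a_n*b_n  ->  (-a_n + 4*b_n)*(2*a_n - 3*b_n) = -2*a_n^2 + 11*a_n*b_n - 12*b_n^2   [not conserved]
(D) a_n + b_n  ->  (-a_n + 4*b_n) + (2*a_n - 3*b_n) = a_n + b_n   [conserved]

Only (D) a_n + b_n returns to itself after one step, so it is the conserved quantity.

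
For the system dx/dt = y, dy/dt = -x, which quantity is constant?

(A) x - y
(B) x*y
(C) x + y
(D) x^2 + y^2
D

A first integral I satisfies dI/dt = 0 along every solution. Differentiate each option and use the equation of motion:
(A) d/dt[x - y] = y - (-x) = x + y, not identically 0
(B) d/dt[x*y] = (dx/dt)y + x(dy/dt) = y^2 - x^2, not identically 0
(C) d/dt[x + y] = y + (-x) = y - x, not identically 0
(D) d/dt[x^2 + y^2] = 2x*dx/dt + 2y*dy/dt = 2x*y + 2y*(-x) = 0

Only (D) has zero time-derivative. So x^2 + y^2 (the squared radius; trajectories are circles) is the conserved quantity.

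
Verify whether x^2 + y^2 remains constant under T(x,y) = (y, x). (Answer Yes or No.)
Yes

Substitute T(x,y) = (y, x) into the expression and compare with the original.

Original: x^2 + y^2
After applying T: (y)^2 + (x)^2 = x^2 + y^2

This is identical to the original x^2 + y^2, so the expression is invariant.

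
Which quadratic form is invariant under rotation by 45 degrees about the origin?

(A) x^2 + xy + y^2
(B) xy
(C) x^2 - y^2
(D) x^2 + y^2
D

Rotation by 45 degrees sends (x, y) to (sqrt(2)x/2 - sqrt(2)y/2, sqrt(2)x/2 + sqrt(2)y/2).
Substitute the transformed coordinates into each option and compare with the original:
(A) x^2 + xy + y^2  ->  (sqrt(2)x/2 - sqrt(2)y/2)^2 + (sqrt(2)x/2 - sqrt(2)y/2)(sqrt(2)x/2 + sqrt(2)y/2) + (sqrt(2)x/2 + sqrt(2)y/2)^2 = 3x^2/2 + y^2/2   [differs from x^2 + xy + y^2: not invariant]
(B) xy  ->  (sqrt(2)x/2 - sqrt(2)y/2)(sqrt(2)x/2 + sqrt(2)y/2) = x^2/2 - y^2/2   [differs from xy: not invariant]
(C) x^2 - y^2  ->  (sqrt(2)x/2 - sqrt(2)y/2)^2 - (sqrt(2)x/2 + sqrt(2)y/2)^2 = -2xy   [differs from x^2 - y^2: not invariant]
(D) x^2 + y^2  ->  (sqrt(2)x/2 - sqrt(2)y/2)^2 + (sqrt(2)x/2 + sqrt(2)y/2)^2 = x^2 + y^2   [equals x^2 + y^2: invariant]

Only option (D), x^2 + y^2, is unchanged by the transformation.
x^2 + y^2 is the squared distance from the origin, which rotations preserve.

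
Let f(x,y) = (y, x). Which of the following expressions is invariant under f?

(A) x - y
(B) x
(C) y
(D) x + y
D

For f(x,y) = (y, x):
After applying f: x' = y, y' = x. So x' + y' = y + x = x + y.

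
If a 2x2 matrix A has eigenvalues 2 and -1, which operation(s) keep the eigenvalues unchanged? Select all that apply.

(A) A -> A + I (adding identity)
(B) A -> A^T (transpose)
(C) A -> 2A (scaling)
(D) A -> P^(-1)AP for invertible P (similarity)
B and D

Eigenvalues are preserved by:
1. Similarity transformations: A -> P^(-1)AP (same characteristic polynomial)
2. Transpose: A^T has the same eigenvalues as A

Eigenvalues are NOT preserved by:
- Adding identity: eigenvalues become 2+1, -1+1
- Scaling: eigenvalues become 4, -2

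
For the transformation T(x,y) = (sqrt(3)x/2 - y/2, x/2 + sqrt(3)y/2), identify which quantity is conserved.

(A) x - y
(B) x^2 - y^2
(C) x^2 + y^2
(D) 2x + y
C

An expression E(x,y) is invariant under T if E(T(x,y)) = E(x,y). Here T(x,y) = (sqrt(3)x/2 - y/2, x/2 + sqrt(3)y/2).
Substitute the transformed coordinates into each option and compare with the original:
(A) x - y  ->  (sqrt(3)x/2 - y/2) - (x/2 + sqrt(3)y/2) = -x/2 + sqrt(3)x/2 - sqrt(3)y/2 - y/2   [differs from x - y: not invariant]
(B) x^2 - y^2  ->  (sqrt(3)x/2 - y/2)^2 - (x/2 + sqrt(3)y/2)^2 = x^2/2 - sqrt(3)xy - y^2/2   [differs from x^2 - y^2: not invariant]
(C) x^2 + y^2  ->  (sqrt(3)x/2 - y/2)^2 + (x/2 + sqrt(3)y/2)^2 = x^2 + y^2   [equals x^2 + y^2: invariant]
(D) 2x + y  ->  2(sqrt(3)x/2 - y/2) + (x/2 + sqrt(3)y/2) = x/2 + sqrt(3)x - y + sqrt(3)y/2   [differs from 2x + y: not invariant]

Only option (C), x^2 + y^2, is unchanged by the transformation.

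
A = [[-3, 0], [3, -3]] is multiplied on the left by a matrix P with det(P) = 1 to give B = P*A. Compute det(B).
9

By the multiplicative property of determinants, det(B) = det(P*A) = det(P) * det(A) = det(A),
so the determinant is invariant under multiplication by any determinant-1 matrix; we just need det(A).

det(A) = (-3)(-3) - (0)(3) = 9 - 0 = 9

Therefore det(B) = 1 * 9 = 9.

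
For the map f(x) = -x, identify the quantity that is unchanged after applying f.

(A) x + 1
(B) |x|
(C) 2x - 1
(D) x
B

For f(x) = -x:
Applying f replaces x by -x. Since |-x| = |x|, the absolute value is unchanged by f, whereas x -> -x, 2x - 1 -> -2x - 1 and x + 1 -> -x + 1 all change.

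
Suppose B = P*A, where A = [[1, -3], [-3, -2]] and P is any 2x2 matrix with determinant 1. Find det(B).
-11

By the multiplicative property of determinants, det(B) = det(P*A) = det(P) * det(A) = det(A),
so the determinant is invariant under multiplication by any determinant-1 matrix; we just need det(A).

det(A) = (1)(-2) - (-3)(-3) = -2 - 9 = -11

Therefore det(B) = 1 * (-11) = -11.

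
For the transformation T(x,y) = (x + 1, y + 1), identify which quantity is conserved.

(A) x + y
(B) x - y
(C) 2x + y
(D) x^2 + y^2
B

An expression E(x,y) is invariant under T if E(T(x,y)) = E(x,y). Here T(x,y) = (x + 1, y + 1).
Substitute the transformed coordinates into each option and compare with the original:
(A) x + y  ->  (x + 1) + (y + 1) = x + y + 2   [differs from x + y: not invariant]
(B) x - y  ->  (x + 1) - (y + 1) = x - y   [equals x - y: invariant]
(C) 2x + y  ->  2(x + 1) + (y + 1) = 2x + y + 3   [differs from 2x + y: not invariant]
(D) x^2 + y^2  ->  (x + 1)^2 + (y + 1)^2 = x^2 + 2x + y^2 + 2y + 2   [differs from x^2 + y^2: not invariant]

Only option (B), x - y, is unchanged by the transformation.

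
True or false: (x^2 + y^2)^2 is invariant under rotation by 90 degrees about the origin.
True

Applying rotation by 90 degrees: x' = x*cos(90 degrees) - y*sin(90 degrees) = -y, y' = x*sin(90 degrees) + y*cos(90 degrees) = x

Substituting into (x^2 + y^2)^2:
((-y)^2 + (x)^2)^2
= x^4 + 2x^2y^2 + y^4 = (x^2 + y^2)^2

This equals the original expression (x^2 + y^2)^2, so it IS invariant.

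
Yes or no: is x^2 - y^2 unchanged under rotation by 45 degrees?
No

Applying rotation by 45 degrees: x' = x*cos(45 degrees) - y*sin(45 degrees) = sqrt(2)x/2 - sqrt(2)y/2, y' = x*sin(45 degrees) + y*cos(45 degrees) = sqrt(2)x/2 + sqrt(2)y/2

Substituting into x^2 - y^2:
(sqrt(2)x/2 - sqrt(2)y/2)^2 - (sqrt(2)x/2 + sqrt(2)y/2)^2
= -2xy

This differs from the original expression x^2 - y^2, so it is NOT invariant.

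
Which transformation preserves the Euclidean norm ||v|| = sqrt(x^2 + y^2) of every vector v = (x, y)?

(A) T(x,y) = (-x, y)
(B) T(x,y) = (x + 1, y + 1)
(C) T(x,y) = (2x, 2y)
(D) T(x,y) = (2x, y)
A

A transformation preserves a norm if ||T(v)|| = ||v|| for every v; a single vector where the norm changes rules an option out.

(A) T(x,y) = (-x, y): preserves the norm -- it is an orthogonal map (a rotation/reflection), and (-x)^2 + (y)^2 simplifies to x^2 + y^2.
(B) T(x,y) = (x + 1, y + 1): v = (1, 0) has norm sqrt((1)^2 + (0)^2) = 1, but T(v) = (2, 1) has norm sqrt(5) -- not preserved.
(C) T(x,y) = (2x, 2y): v = (1, 0) has norm sqrt((1)^2 + (0)^2) = 1, but T(v) = (2, 0) has norm 2 -- not preserved.
(D) T(x,y) = (2x, y): v = (1, 0) has norm sqrt((1)^2 + (0)^2) = 1, but T(v) = (2, 0) has norm 2 -- not preserved.

Therefore the answer is (A).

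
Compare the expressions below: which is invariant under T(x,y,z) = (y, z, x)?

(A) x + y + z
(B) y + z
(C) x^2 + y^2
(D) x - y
A

Apply T(x,y,z) = (y, z, x) to each option, i.e. replace (x, y, z) by the transformed coordinates.
Substitute the transformed coordinates into each option and compare with the original:
(A) x + y + z  ->  (y) + (z) + (x) = x + y + z   [equals x + y + z: invariant]
(B) y + z  ->  (z) + (x) = x + z   [differs from y + z: not invariant]
(C) x^2 + y^2  ->  (y)^2 + (z)^2 = y^2 + z^2   [differs from x^2 + y^2: not invariant]
(D) x - y  ->  (y) - (z) = y - z   [differs from x - y: not invariant]

Only option (A), x + y + z, is unchanged by the transformation.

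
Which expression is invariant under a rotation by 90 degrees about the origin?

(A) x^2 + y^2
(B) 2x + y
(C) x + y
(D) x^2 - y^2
A

A rotation by 90 degrees sends (x, y) to (-y, x).
Substitute the transformed coordinates into each option and compare with the original:
(A) x^2 + y^2  ->  (-y)^2 + (x)^2 = x^2 + y^2   [equals x^2 + y^2: invariant]
(B) 2x + y  ->  2(-y) + (x) = x - 2y   [differs from 2x + y: not invariant]
(C) x + y  ->  (-y) + (x) = x - y   [differs from x + y: not invariant]
(D) x^2 - y^2  ->  (-y)^2 - (x)^2 = -x^2 + y^2   [differs from x^2 - y^2: not invariant]

Only option (A), x^2 + y^2, is unchanged by the transformation.
Geometrically, x^2 + y^2 is the squared distance from the origin, which every rotation about the origin preserves.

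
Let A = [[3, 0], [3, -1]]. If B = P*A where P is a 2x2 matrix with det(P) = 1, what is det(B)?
-3

By the multiplicative property of determinants, det(B) = det(P*A) = det(P) * det(A) = det(A),
so the determinant is invariant under multiplication by any determinant-1 matrix; we just need det(A).

det(A) = (3)(-1) - (0)(3) = -3 - 0 = -3

Therefore det(B) = 1 * (-3) = -3.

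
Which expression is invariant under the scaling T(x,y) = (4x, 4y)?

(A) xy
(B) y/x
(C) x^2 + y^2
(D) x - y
B

Under the uniform scaling T(x,y) = (4x, 4y):
Substitute the transformed coordinates into each option and compare with the original:
(A) xy  ->  (4x)(4y) = 16xy   [differs from xy: not invariant]
(B) y/x  ->  (4y)/(4x) = y/x   [equals y/x: invariant]
(C) x^2 + y^2  ->  (4x)^2 + (4y)^2 = 16x^2 + 16y^2   [differs from x^2 + y^2: not invariant]
(D) x - y  ->  (4x) - (4y) = 4x - 4y   [differs from x - y: not invariant]

Only option (B), y/x, is unchanged by the transformation.
The common factor 4 cancels in a ratio of coordinates, while sums, products and sums of squares pick up factors of 4 or 16.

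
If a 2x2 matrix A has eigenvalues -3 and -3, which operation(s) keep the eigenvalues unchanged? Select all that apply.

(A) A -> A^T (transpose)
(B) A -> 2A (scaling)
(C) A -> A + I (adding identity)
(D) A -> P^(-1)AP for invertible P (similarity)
A and D

Eigenvalues are preserved by:
1. Similarity transformations: A -> P^(-1)AP (same characteristic polynomial)
2. Transpose: A^T has the same eigenvalues as A

Eigenvalues are NOT preserved by:
- Adding identity: eigenvalues become -3+1, -3+1
- Scaling: eigenvalues become -6, -6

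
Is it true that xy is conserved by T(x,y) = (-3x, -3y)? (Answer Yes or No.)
No

Substitute T(x,y) = (-3x, -3y) into the expression and compare with the original.

Original: xy
After applying T: (-3x)(-3y) = 9xy

This differs from the original xy (difference: 8xy), so the expression is NOT invariant.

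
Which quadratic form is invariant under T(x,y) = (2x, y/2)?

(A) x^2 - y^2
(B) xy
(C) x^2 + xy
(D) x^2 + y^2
B

T multiplies x by 2 and divides y by 2.
Substitute the transformed coordinates into each option and compare with the original:
(A) x^2 - y^2  ->  (2x)^2 - (y/2)^2 = 4x^2 - y^2/4   [differs from x^2 - y^2: not invariant]
(B) xy  ->  (2x)(y/2) = xy   [equals xy: invariant]
(C) x^2 + xy  ->  (2x)^2 + (2x)(y/2) = 4x^2 + xy   [differs from x^2 + xy: not invariant]
(D) x^2 + y^2  ->  (2x)^2 + (y/2)^2 = 4x^2 + y^2/4   [differs from x^2 + y^2: not invariant]

Only option (B), xy, is unchanged by the transformation.
The factors 2 and 1/2 cancel only in the pure product xy.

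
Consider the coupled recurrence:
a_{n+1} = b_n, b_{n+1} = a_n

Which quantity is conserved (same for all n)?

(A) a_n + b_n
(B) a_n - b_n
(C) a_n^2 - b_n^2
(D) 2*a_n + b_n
A

Replace a_n by a_{n+1} = b_n and b_n by b_{n+1} = a_n in each option and simplify:
(A) a_n + b_n  ->  (b_n) + (a_n) = a_n + b_n   [conserved]
(B) a_n - b_n  ->  (b_n) - (a_n) = -a_n + b_n   [not conserved]
(C) a_n^2 - b_n^2  ->  (b_n)^2 - (a_n)^2 = -a_n^2 + b_n^2   [not conserved]
(D) 2*a_n + b_n  ->  2*(b_n) + (a_n) = a_n + 2*b_n   [not conserved]

Only (A) a_n + b_n returns to itself after one step, so it is the conserved quantity.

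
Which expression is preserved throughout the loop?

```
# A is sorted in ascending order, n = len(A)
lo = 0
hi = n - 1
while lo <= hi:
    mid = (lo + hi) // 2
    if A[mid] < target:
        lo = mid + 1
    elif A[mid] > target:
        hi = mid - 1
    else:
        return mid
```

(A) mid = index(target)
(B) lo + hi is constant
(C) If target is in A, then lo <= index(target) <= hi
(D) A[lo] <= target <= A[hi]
C

A loop invariant must hold before the first iteration and be re-established by every execution of the body.

(C) If target is in A, then lo <= index(target) <= hi: Before the loop [lo, hi] = [0, n-1] covers every index. When A[mid] < target, sortedness puts target strictly to the right of mid, so setting lo = mid + 1 keeps index(target) in [lo, hi]; symmetrically for hi = mid - 1. Hence 'if target is in A then lo <= index(target) <= hi' holds after every iteration, and when lo > hi it proves target is absent.

The other options fail:
(A) mid = index(target): mid is just the current probe; it equals index(target) only on the iteration that returns.
(B) lo + hi is constant: each iteration moves exactly one of lo, hi, so lo + hi changes (e.g. 0 + (n-1) becomes (mid+1) + (n-1)).
(D) A[lo] <= target <= A[hi]: fails when target is not in A (e.g. target < A[0] already violates it before the loop), so it is not maintained in general.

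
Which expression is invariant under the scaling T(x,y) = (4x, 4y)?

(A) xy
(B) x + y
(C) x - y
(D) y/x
D

Under the uniform scaling T(x,y) = (4x, 4y):
Substitute the transformed coordinates into each option and compare with the original:
(A) xy  ->  (4x)(4y) = 16xy   [differs from xy: not invariant]
(B) x + y  ->  (4x) + (4y) = 4x + 4y   [differs from x + y: not invariant]
(C) x - y  ->  (4x) - (4y) = 4x - 4y   [differs from x - y: not invariant]
(D) y/x  ->  (4y)/(4x) = y/x   [equals y/x: invariant]

Only option (D), y/x, is unchanged by the transformation.
The common factor 4 cancels in a ratio of coordinates, while sums, products and sums of squares pick up factors of 4 or 16.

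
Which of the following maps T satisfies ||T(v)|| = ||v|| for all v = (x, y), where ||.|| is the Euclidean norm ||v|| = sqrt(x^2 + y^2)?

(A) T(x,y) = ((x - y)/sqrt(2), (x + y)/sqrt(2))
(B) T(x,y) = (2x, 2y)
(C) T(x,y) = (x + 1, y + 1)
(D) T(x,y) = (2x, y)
A

A transformation preserves a norm if ||T(v)|| = ||v|| for every v; a single vector where the norm changes rules an option out.

(A) T(x,y) = ((x - y)/sqrt(2), (x + y)/sqrt(2)): preserves the norm -- it is an orthogonal map (a rotation/reflection), and (sqrt(2)(x - y)/2)^2 + (sqrt(2)(x + y)/2)^2 simplifies to x^2 + y^2.
(B) T(x,y) = (2x, 2y): v = (1, 0) has norm sqrt((1)^2 + (0)^2) = 1, but T(v) = (2, 0) has norm 2 -- not preserved.
(C) T(x,y) = (x + 1, y + 1): v = (1, 0) has norm sqrt((1)^2 + (0)^2) = 1, but T(v) = (2, 1) has norm sqrt(5) -- not preserved.
(D) T(x,y) = (2x, y): v = (1, 0) has norm sqrt((1)^2 + (0)^2) = 1, but T(v) = (2, 0) has norm 2 -- not preserved.

Therefore the answer is (A).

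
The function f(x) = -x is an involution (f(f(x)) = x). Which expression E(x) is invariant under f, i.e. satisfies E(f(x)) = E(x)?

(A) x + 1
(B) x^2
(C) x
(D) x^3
B

Replace x by f(x) = -x in each option and simplify. As a quick numerical cross-check, also compare E(4) with E(f(4)) = E(-4).

(A) x + 1  ->  (-x) + 1 = 1 - x; check: E(4) = 5 but E(-4) = -3.   [not invariant]
(B) x^2  ->  (-x)^2, which simplifies back to x^2; check: E(4) = 16, E(-4) = 16.   [invariant]
(C) x  ->  (-x) = -x; check: E(4) = 4 but E(-4) = -4.   [not invariant]
(D) x^3  ->  (-x)^3 = -x^3; check: E(4) = 64 but E(-4) = -64.   [not invariant]

Only (B) is unchanged. E is symmetric under swapping x with f(x) = -x, which is exactly what an involution does.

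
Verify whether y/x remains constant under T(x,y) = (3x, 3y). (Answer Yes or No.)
Yes

Substitute T(x,y) = (3x, 3y) into the expression and compare with the original.

Original: y/x
After applying T: (3y)/(3x) = y/x

This is identical to the original y/x, so the expression is invariant.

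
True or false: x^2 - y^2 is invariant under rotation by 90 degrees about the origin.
False

Applying rotation by 90 degrees: x' = x*cos(90 degrees) - y*sin(90 degrees) = -y, y' = x*sin(90 degrees) + y*cos(90 degrees) = x

Substituting into x^2 - y^2:
(-y)^2 - (x)^2
= -x^2 + y^2

This differs from the original expression x^2 - y^2, so it is NOT invariant.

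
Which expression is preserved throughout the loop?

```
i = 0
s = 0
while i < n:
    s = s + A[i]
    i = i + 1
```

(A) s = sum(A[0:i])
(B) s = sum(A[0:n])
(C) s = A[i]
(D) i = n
A

A loop invariant must hold before the first iteration and be re-established by every execution of the body.

(A) s = sum(A[0:i]): Initially i = 0 and s = 0 = sum of the empty slice A[0:0]. If s = sum(A[0:i]) holds at the top of an iteration, the body sets s to sum(A[0:i]) + A[i] = sum(A[0:i+1]) and then i to i+1, so s = sum(A[0:i]) holds again. At exit i = n, giving s = sum(A[0:n]).

The other options fail:
(B) s = sum(A[0:n]): false before the loop (s = 0, not the full sum) -- it only becomes true at exit.
(C) s = A[i]: after the first iteration s = A[0] but i = 1, so s = A[i] compares s with the wrong element (and fails in general).
(D) i = n: false initially (i = 0); it is the exit condition, not an invariant.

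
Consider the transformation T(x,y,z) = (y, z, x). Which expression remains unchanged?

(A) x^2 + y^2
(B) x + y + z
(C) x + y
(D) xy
B

Apply T(x,y,z) = (y, z, x) to each option, i.e. replace (x, y, z) by the transformed coordinates.
Substitute the transformed coordinates into each option and compare with the original:
(A) x^2 + y^2  ->  (y)^2 + (z)^2 = y^2 + z^2   [differs from x^2 + y^2: not invariant]
(B) x + y + z  ->  (y) + (z) + (x) = x + y + z   [equals x + y + z: invariant]
(C) x + y  ->  (y) + (z) = y + z   [differs from x + y: not invariant]
(D) xy  ->  (y)(z) = yz   [differs from xy: not invariant]

Only option (B), x + y + z, is unchanged by the transformation.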